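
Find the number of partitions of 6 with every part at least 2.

4

The partitions of 6 that satisfy the conditions:
6
4 + 2
3 + 3
2 + 2 + 2
That's 4 in total.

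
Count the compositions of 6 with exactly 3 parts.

10

By stars and bars with positive parts, the count is C(5,2) = 10.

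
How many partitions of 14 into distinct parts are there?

22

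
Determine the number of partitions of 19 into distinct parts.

54

There are too many to list fully; the first 12 (by largest part) are:
19
18, 1
17, 2
16, 3
16, 2, 1
15, 4
15, 3, 1
14, 5
14, 4, 1
14, 3, 2
13, 6
13, 5, 1
…and 42 more, for 54 total.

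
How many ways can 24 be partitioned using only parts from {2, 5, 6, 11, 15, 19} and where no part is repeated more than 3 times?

Enumerating:
19 + 5
15 + 5 + 2 + 2
11 + 11 + 2
11 + 6 + 5 + 2
6 + 6 + 6 + 2 + 2 + 2
6 + 6 + 5 + 5 + 2
Counting gives 6.

6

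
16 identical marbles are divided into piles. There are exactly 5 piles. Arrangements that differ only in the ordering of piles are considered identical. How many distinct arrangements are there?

37

There are too many to list fully; the first 12 (by largest part) are:
12, 1, 1, 1, 1
11, 2, 1, 1, 1
10, 3, 1, 1, 1
10, 2, 2, 1, 1
9, 4, 1, 1, 1
9, 3, 2, 1, 1
9, 2, 2, 2, 1
8, 5, 1, 1, 1
8, 4, 2, 1, 1
8, 3, 3, 1, 1
8, 3, 2, 2, 1
8, 2, 2, 2, 2
…and 25 more, for 37 total.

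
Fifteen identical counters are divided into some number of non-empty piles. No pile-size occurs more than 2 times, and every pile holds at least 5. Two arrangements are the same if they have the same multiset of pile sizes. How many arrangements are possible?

4

Enumerating:
15
10, 5
9, 6
8, 7
That's 4 in total.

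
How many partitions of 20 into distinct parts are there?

There are too many to list fully; the first 12 (by largest part) are:
20
1, 19
2, 18
3, 17
1, 2, 17
4, 16
1, 3, 16
5, 15
1, 4, 15
2, 3, 15
6, 14
1, 5, 14
…and 52 more, for 64 total.

64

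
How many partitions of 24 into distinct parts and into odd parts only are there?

The partitions of 24 that satisfy the conditions:
23 + 1
21 + 3
19 + 5
17 + 7
15 + 9
15 + 5 + 3 + 1
13 + 11
13 + 7 + 3 + 1
11 + 9 + 3 + 1
11 + 7 + 5 + 1
9 + 7 + 5 + 3
That's 11 in total.

11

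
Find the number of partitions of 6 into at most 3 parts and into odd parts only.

2

The partitions of 6 that satisfy the conditions:
5+1
3+3
Counting gives 2.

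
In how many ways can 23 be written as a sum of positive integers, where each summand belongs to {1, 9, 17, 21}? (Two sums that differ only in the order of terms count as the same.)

They are:
21 + 1 + 1
17 + 1 + 1 + 1 + 1 + 1 + 1
9 + 9 + 1 + 1 + 1 + 1 + 1
9 + 1 + 1 + 1 + 1 + 1 + 1 + 1 + 1 + 1 + 1 + 1 + 1 + 1 + 1
1 + 1 + 1 + 1 + 1 + 1 + 1 + 1 + 1 + 1 + 1 + 1 + 1 + 1 + 1 + 1 + 1 + 1 + 1 + 1 + 1 + 1 + 1
That's 5 in total.

5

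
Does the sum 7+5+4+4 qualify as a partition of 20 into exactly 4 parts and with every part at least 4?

Yes

The parts sum to 20, and the condition 'there are exactly 4 summands' holds; the condition 'every summand is at least 4' holds.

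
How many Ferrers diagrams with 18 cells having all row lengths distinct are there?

A partial list (first 12 by largest part):
18
1,17
2,16
3,15
1,2,15
4,14
1,3,14
5,13
1,4,13
2,3,13
6,12
1,5,12
…and 34 more, for 46 total.

46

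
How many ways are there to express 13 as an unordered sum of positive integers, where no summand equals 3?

There are too many to list fully; the first 12 (by largest part) are:
13
12 + 1
11 + 2
11 + 1 + 1
10 + 2 + 1
10 + 1 + 1 + 1
9 + 4
9 + 2 + 2
9 + 2 + 1 + 1
9 + 1 + 1 + 1 + 1
8 + 5
8 + 4 + 1
…and 47 more, for 59 total.

59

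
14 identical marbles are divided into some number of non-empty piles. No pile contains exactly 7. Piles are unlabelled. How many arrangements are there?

120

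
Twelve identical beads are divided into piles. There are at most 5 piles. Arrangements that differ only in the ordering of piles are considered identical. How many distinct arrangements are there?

A partial list (first 12 by largest part):
12
11 + 1
10 + 2
10 + 1 + 1
9 + 3
9 + 2 + 1
9 + 1 + 1 + 1
8 + 4
8 + 3 + 1
8 + 2 + 2
8 + 2 + 1 + 1
8 + 1 + 1 + 1 + 1
…and 35 more, for 47 total.

47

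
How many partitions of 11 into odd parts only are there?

12

They are:
11
9, 1, 1
7, 3, 1
7, 1, 1, 1, 1
5, 5, 1
5, 3, 3
5, 3, 1, 1, 1
5, 1, 1, 1, 1, 1, 1
3, 3, 3, 1, 1
3, 3, 1, 1, 1, 1, 1
3, 1, 1, 1, 1, 1, 1, 1, 1
1, 1, 1, 1, 1, 1, 1, 1, 1, 1, 1
Counting gives 12.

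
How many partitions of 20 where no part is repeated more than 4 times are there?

409

Enumerating by decreasing first part gives 409 partitions in all.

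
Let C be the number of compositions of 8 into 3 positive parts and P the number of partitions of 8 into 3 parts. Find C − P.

Ordered (compositions into 3 parts): C(7,2) = 21.
Partitions of 8 into exactly 3 parts: 5.
Difference: 21 − 5 = 16.

16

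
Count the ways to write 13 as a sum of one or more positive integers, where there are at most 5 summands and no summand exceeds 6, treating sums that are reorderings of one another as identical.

A partial list (first 12 by largest part):
6,6,1
6,5,2
6,5,1,1
6,4,3
6,4,2,1
6,4,1,1,1
6,3,3,1
6,3,2,2
6,3,2,1,1
6,2,2,2,1
5,5,3
5,5,2,1
…and 18 more, for 30 total.

30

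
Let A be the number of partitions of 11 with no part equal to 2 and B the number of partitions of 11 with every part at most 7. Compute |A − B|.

Partitions of 11 with no part equal to 2: 26.
Partitions of 11 with every part at most 7: 49.
|26 − 49| = 23.

23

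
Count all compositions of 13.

Each of the 12 gaps between 13 units is either a break or not: 2^12 = 4096.

4096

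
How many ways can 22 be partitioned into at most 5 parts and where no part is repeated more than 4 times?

Counting exhaustively, 255 partitions satisfy the conditions.

255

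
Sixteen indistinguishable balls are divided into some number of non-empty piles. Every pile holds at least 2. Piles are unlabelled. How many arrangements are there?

There are too many to list fully; the first 12 (by largest part) are:
16
14, 2
13, 3
12, 4
12, 2, 2
11, 5
11, 3, 2
10, 6
10, 4, 2
10, 3, 3
10, 2, 2, 2
9, 7
…and 43 more, for 55 total.

55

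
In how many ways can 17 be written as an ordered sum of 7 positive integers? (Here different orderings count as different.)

8008

Place 6 bars in the 16 internal gaps of a row of 17 dots: C(16,6) = 8008.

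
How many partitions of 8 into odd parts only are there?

Listing the qualifying partitions of 8:
7,1
5,3
5,1,1,1
3,3,1,1
3,1,1,1,1,1
1,1,1,1,1,1,1,1
Counting gives 6.

6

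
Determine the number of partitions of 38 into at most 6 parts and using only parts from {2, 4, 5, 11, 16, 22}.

They are:
22+16
22+11+5
22+5+5+4+2
22+5+5+2+2+2
22+4+4+4+4
22+4+4+4+2+2
16+16+4+2
16+16+2+2+2
16+11+11
16+11+5+4+2
16+11+5+2+2+2
16+5+5+5+5+2
16+5+5+4+4+4
11+11+11+5
11+11+5+5+4+2
11+11+4+4+4+4

16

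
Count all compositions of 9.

256

There are 8 gaps and each independently is a cut or not, giving 2^8 = 256.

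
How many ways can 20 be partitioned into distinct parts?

64

A partial list (first 12 by largest part):
20
19 + 1
18 + 2
17 + 3
17 + 2 + 1
16 + 4
16 + 3 + 1
15 + 5
15 + 4 + 1
15 + 3 + 2
14 + 6
14 + 5 + 1
…and 52 more, for 64 total.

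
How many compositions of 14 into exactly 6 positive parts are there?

1287

By stars and bars with positive parts, the count is C(13,5) = 1287.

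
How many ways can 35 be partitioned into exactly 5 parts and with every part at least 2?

377

Direct enumeration gives 377 partitions.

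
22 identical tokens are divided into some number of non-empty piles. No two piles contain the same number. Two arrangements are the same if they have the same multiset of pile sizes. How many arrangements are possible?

A full systematic count gives 89.

89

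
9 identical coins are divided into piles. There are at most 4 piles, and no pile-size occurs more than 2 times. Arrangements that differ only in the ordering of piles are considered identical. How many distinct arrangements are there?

15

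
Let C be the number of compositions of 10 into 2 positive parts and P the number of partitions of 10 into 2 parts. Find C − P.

Ordered (compositions into 2 parts): C(9,1) = 9.
Partitions of 10 into exactly 2 parts: 5.
Difference: 9 − 5 = 4.

4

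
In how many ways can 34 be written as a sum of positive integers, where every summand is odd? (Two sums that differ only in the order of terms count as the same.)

512

There are 512 such partitions.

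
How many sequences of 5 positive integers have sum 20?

By stars and bars with positive parts, the count is C(19,4) = 3876.

3876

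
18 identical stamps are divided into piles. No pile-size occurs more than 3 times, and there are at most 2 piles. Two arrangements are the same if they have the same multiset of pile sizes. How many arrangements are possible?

Enumerating:
18
1+17
2+16
3+15
4+14
5+13
6+12
7+11
8+10
9+9

10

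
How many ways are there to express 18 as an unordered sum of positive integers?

385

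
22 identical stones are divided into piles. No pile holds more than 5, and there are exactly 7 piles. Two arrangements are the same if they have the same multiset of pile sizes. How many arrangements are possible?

23

The partitions of 22 that satisfy the conditions:
1+1+1+4+5+5+5
1+1+2+3+5+5+5
1+2+2+2+5+5+5
1+1+2+4+4+5+5
1+1+3+3+4+5+5
1+2+2+3+4+5+5
2+2+2+2+4+5+5
1+2+3+3+3+5+5
2+2+2+3+3+5+5
1+1+3+4+4+4+5
1+2+2+4+4+4+5
1+2+3+3+4+4+5
2+2+2+3+4+4+5
1+3+3+3+3+4+5
2+2+3+3+3+4+5
2+3+3+3+3+3+5
1+1+4+4+4+4+4
1+2+3+4+4+4+4
2+2+2+4+4+4+4
1+3+3+3+4+4+4
2+2+3+3+4+4+4
2+3+3+3+3+4+4
3+3+3+3+3+3+4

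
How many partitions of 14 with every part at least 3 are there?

13

They are:
14
11+3
10+4
9+5
8+6
8+3+3
7+7
7+4+3
6+5+3
6+4+4
5+5+4
5+3+3+3
4+4+3+3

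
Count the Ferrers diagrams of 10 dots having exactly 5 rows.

The partitions of 10 that satisfy the conditions:
6, 1, 1, 1, 1
5, 2, 1, 1, 1
4, 3, 1, 1, 1
4, 2, 2, 1, 1
3, 3, 2, 1, 1
3, 2, 2, 2, 1
2, 2, 2, 2, 2
Counting gives 7.

7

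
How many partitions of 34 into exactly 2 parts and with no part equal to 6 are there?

16

The partitions of 34 that satisfy the conditions:
33 + 1
32 + 2
31 + 3
30 + 4
29 + 5
27 + 7
26 + 8
25 + 9
24 + 10
23 + 11
22 + 12
21 + 13
20 + 14
19 + 15
18 + 16
17 + 17
That's 16 in total.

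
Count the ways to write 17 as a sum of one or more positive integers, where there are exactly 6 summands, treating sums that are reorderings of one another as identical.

44

A partial list (first 12 by largest part):
1,1,1,1,1,12
1,1,1,1,2,11
1,1,1,1,3,10
1,1,1,2,2,10
1,1,1,1,4,9
1,1,1,2,3,9
1,1,2,2,2,9
1,1,1,1,5,8
1,1,1,2,4,8
1,1,1,3,3,8
1,1,2,2,3,8
1,2,2,2,2,8
…and 32 more, for 44 total.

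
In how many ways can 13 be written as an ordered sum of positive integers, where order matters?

4096

Each of the 12 gaps between 13 units is either a break or not: 2^12 = 4096.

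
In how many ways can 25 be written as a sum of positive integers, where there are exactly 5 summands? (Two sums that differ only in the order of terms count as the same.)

192

A full systematic count gives 192.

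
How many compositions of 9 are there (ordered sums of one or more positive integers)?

256

The number of compositions of n is 2^(n−1); here 2^8 = 256.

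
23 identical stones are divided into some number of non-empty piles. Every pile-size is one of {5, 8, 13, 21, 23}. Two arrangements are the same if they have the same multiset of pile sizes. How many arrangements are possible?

The partitions of 23 that satisfy the conditions:
23
13+5+5
8+5+5+5
That's 3 in total.

3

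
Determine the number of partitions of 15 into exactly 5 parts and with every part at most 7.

23

Listing the qualifying partitions of 15:
1 + 1 + 1 + 5 + 7
1 + 1 + 2 + 4 + 7
1 + 1 + 3 + 3 + 7
1 + 2 + 2 + 3 + 7
2 + 2 + 2 + 2 + 7
1 + 1 + 1 + 6 + 6
1 + 1 + 2 + 5 + 6
1 + 1 + 3 + 4 + 6
1 + 2 + 2 + 4 + 6
1 + 2 + 3 + 3 + 6
2 + 2 + 2 + 3 + 6
1 + 1 + 3 + 5 + 5
1 + 2 + 2 + 5 + 5
1 + 1 + 4 + 4 + 5
1 + 2 + 3 + 4 + 5
2 + 2 + 2 + 4 + 5
1 + 3 + 3 + 3 + 5
2 + 2 + 3 + 3 + 5
1 + 2 + 4 + 4 + 4
1 + 3 + 3 + 4 + 4
2 + 2 + 3 + 4 + 4
2 + 3 + 3 + 3 + 4
3 + 3 + 3 + 3 + 3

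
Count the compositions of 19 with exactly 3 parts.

153

Equivalently, choose which 2 of the 18 gaps become plus signs: C(18,2) = 153.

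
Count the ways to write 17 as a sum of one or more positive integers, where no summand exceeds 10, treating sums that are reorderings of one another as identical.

267

Systematic enumeration (by largest part, then next-largest, …) yields 267.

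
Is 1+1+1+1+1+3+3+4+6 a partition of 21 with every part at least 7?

The parts sum to 21, and the condition 'every summand is at least 7' is violated.

No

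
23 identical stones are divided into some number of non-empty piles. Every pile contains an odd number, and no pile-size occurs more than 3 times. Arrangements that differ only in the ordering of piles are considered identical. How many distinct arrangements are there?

A partial list (first 12 by largest part):
23
1 + 1 + 21
1 + 3 + 19
1 + 5 + 17
3 + 3 + 17
1 + 1 + 1 + 3 + 17
1 + 7 + 15
3 + 5 + 15
1 + 1 + 1 + 5 + 15
1 + 1 + 3 + 3 + 15
1 + 9 + 13
3 + 7 + 13
…and 29 more, for 41 total.

41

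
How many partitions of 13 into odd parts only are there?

18

Enumerating:
13
11+1+1
9+3+1
9+1+1+1+1
7+5+1
7+3+3
7+3+1+1+1
7+1+1+1+1+1+1
5+5+3
5+5+1+1+1
5+3+3+1+1
5+3+1+1+1+1+1
5+1+1+1+1+1+1+1+1
3+3+3+3+1
3+3+3+1+1+1+1
3+3+1+1+1+1+1+1+1
3+1+1+1+1+1+1+1+1+1+1
1+1+1+1+1+1+1+1+1+1+1+1+1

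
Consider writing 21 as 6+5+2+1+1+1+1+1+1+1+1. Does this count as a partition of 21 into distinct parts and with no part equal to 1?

No

The parts sum to 21, and the condition 'all summands are distinct' is violated.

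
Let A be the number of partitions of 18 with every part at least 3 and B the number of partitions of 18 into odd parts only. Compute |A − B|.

Partitions of 18 with every part at least 3: 33.
Partitions of 18 into odd parts only: 46.
|33 − 46| = 13.

13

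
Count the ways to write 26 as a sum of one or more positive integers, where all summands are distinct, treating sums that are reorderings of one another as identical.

165

Enumerating by decreasing first part gives 165 partitions in all.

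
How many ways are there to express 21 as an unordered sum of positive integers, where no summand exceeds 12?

A full systematic count gives 725.

725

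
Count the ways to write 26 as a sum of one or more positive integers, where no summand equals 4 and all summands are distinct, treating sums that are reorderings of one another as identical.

107

There are 107 such partitions.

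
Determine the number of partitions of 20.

627

Direct enumeration gives 627 partitions.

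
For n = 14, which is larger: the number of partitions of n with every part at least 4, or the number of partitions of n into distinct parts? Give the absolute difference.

15

Partitions of 14 with every part at least 4: 7.
Partitions of 14 into distinct parts: 22.
|7 − 22| = 15.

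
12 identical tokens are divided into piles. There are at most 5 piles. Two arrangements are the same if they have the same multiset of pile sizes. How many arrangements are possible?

47

A partial list (first 12 by largest part):
12
11 + 1
10 + 2
10 + 1 + 1
9 + 3
9 + 2 + 1
9 + 1 + 1 + 1
8 + 4
8 + 3 + 1
8 + 2 + 2
8 + 2 + 1 + 1
8 + 1 + 1 + 1 + 1
…and 35 more, for 47 total.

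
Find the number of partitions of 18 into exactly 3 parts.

There are too many to list fully; the first 12 (by largest part) are:
16+1+1
15+2+1
14+3+1
14+2+2
13+4+1
13+3+2
12+5+1
12+4+2
12+3+3
11+6+1
11+5+2
11+4+3
…and 15 more, for 27 total.

27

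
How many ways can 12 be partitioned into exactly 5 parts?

13

Listing the qualifying partitions of 12:
8+1+1+1+1
7+2+1+1+1
6+3+1+1+1
6+2+2+1+1
5+4+1+1+1
5+3+2+1+1
5+2+2+2+1
4+4+2+1+1
4+3+3+1+1
4+3+2+2+1
4+2+2+2+2
3+3+3+2+1
3+3+2+2+2
That's 13 in total.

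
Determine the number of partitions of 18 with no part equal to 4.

A full systematic count gives 250.

250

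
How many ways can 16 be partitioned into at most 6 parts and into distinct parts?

32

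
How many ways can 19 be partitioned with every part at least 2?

105

Systematic enumeration (by largest part, then next-largest, …) yields 105.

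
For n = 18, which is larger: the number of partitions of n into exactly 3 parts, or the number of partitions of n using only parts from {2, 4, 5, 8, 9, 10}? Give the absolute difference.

Partitions of 18 into exactly 3 parts: 27.
Partitions of 18 using only parts from {2, 4, 5, 8, 9, 10}: 20.
|27 − 20| = 7.

7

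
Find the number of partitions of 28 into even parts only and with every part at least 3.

34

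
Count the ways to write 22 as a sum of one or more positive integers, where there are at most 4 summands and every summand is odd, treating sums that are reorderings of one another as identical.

The partitions of 22 that satisfy the conditions:
21, 1
19, 3
19, 1, 1, 1
17, 5
17, 3, 1, 1
15, 7
15, 5, 1, 1
15, 3, 3, 1
13, 9
13, 7, 1, 1
13, 5, 3, 1
13, 3, 3, 3
11, 11
11, 9, 1, 1
11, 7, 3, 1
11, 5, 5, 1
11, 5, 3, 3
9, 9, 3, 1
9, 7, 5, 1
9, 7, 3, 3
9, 5, 5, 3
7, 7, 7, 1
7, 7, 5, 3
7, 5, 5, 5

24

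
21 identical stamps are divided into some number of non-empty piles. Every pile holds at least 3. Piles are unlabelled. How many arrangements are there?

A partial list (first 12 by largest part):
21
18 + 3
17 + 4
16 + 5
15 + 6
15 + 3 + 3
14 + 7
14 + 4 + 3
13 + 8
13 + 5 + 3
13 + 4 + 4
12 + 9
…and 48 more, for 60 total.

60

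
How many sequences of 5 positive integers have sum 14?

By stars and bars with positive parts, the count is C(13,4) = 715.

715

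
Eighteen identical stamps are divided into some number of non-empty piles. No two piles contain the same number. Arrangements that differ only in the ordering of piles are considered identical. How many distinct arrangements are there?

A partial list (first 12 by largest part):
18
1, 17
2, 16
3, 15
1, 2, 15
4, 14
1, 3, 14
5, 13
1, 4, 13
2, 3, 13
6, 12
1, 5, 12
…and 34 more, for 46 total.

46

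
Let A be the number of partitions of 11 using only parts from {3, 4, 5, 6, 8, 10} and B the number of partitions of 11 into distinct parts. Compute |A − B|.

Partitions of 11 using only parts from {3, 4, 5, 6, 8, 10}: 4.
Partitions of 11 into distinct parts: 12.
|4 − 12| = 8.

8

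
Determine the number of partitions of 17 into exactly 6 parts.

44

There are too many to list fully; the first 12 (by largest part) are:
12 + 1 + 1 + 1 + 1 + 1
11 + 2 + 1 + 1 + 1 + 1
10 + 3 + 1 + 1 + 1 + 1
10 + 2 + 2 + 1 + 1 + 1
9 + 4 + 1 + 1 + 1 + 1
9 + 3 + 2 + 1 + 1 + 1
9 + 2 + 2 + 2 + 1 + 1
8 + 5 + 1 + 1 + 1 + 1
8 + 4 + 2 + 1 + 1 + 1
8 + 3 + 3 + 1 + 1 + 1
8 + 3 + 2 + 2 + 1 + 1
8 + 2 + 2 + 2 + 2 + 1
…and 32 more, for 44 total.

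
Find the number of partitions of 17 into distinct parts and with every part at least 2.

21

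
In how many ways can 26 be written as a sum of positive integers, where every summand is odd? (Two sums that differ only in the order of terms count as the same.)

165

There are 165 such partitions.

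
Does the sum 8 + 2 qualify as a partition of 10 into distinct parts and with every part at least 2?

The parts sum to 10, and the condition 'all summands are distinct' holds; the condition 'every summand is at least 2' holds.

Yes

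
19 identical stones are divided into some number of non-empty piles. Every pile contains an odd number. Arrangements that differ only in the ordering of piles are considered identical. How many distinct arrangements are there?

54

There are too many to list fully; the first 12 (by largest part) are:
19
17+1+1
15+3+1
15+1+1+1+1
13+5+1
13+3+3
13+3+1+1+1
13+1+1+1+1+1+1
11+7+1
11+5+3
11+5+1+1+1
11+3+3+1+1
…and 42 more, for 54 total.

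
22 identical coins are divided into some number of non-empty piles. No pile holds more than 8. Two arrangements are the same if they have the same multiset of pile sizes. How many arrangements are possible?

A full systematic count gives 638.

638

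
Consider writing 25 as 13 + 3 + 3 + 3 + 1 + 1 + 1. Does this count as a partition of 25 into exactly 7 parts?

Yes

The parts sum to 25, and the condition 'there are exactly 7 summands' holds.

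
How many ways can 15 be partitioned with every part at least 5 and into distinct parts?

4

They are:
15
10, 5
9, 6
8, 7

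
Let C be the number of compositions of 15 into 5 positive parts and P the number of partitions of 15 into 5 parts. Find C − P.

Ordered (compositions into 5 parts): C(14,4) = 1001.
Partitions of 15 into exactly 5 parts: 30.
Difference: 1001 − 30 = 971.

971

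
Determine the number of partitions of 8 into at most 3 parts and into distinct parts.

Listing the qualifying partitions of 8:
8
1+7
2+6
3+5
1+2+5
1+3+4
That's 6 in total.

6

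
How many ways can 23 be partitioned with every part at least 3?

88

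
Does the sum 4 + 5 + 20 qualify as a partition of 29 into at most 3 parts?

The parts sum to 29, and the condition 'there are at most 3 summands' holds.

Yes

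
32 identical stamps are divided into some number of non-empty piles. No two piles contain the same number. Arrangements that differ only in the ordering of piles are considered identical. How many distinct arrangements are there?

A full systematic count gives 390.

390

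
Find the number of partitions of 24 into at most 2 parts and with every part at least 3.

11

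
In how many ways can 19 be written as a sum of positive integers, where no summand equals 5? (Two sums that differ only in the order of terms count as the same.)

Systematic enumeration (by largest part, then next-largest, …) yields 355.

355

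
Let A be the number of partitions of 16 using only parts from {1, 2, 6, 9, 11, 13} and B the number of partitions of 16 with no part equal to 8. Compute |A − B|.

181

Partitions of 16 using only parts from {1, 2, 6, 9, 11, 13}: 28.
Partitions of 16 with no part equal to 8: 209.
|28 − 209| = 181.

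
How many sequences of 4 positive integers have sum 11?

A composition of 11 into 4 positive parts is chosen by placing 3 dividers among the 10 gaps between 11 units: C(10,3) = 120.

120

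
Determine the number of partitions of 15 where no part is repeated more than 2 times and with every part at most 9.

55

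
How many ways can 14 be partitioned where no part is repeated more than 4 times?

100

Enumerating by decreasing first part gives 100 partitions in all.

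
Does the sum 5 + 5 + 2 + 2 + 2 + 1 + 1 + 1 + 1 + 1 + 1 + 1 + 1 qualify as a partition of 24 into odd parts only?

No

The parts sum to 24, and the condition 'every summand is odd' is violated.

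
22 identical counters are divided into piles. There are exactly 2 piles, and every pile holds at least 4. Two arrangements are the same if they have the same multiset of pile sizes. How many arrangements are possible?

8

They are:
4+18
5+17
6+16
7+15
8+14
9+13
10+12
11+11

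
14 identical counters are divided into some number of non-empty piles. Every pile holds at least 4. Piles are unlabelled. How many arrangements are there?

The partitions of 14 that satisfy the conditions:
14
10+4
9+5
8+6
7+7
6+4+4
5+5+4

7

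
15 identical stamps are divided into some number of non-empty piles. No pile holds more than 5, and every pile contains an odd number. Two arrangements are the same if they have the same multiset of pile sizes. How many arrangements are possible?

13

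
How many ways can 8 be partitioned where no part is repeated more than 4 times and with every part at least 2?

They are:
8
6+2
5+3
4+4
4+2+2
3+3+2
2+2+2+2
That's 7 in total.

7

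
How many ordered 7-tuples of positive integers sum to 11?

210

Place 6 bars in the 10 internal gaps of a row of 11 dots: C(10,6) = 210.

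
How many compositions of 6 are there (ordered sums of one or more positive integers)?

Each of the 5 gaps between 6 units is either a break or not: 2^5 = 32.

32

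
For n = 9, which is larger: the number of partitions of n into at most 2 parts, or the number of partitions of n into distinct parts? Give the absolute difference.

3

Partitions of 9 into at most 2 parts: 5.
Partitions of 9 into distinct parts: 8.
|5 − 8| = 3.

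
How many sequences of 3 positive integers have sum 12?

55

By stars and bars with positive parts, the count is C(11,2) = 55.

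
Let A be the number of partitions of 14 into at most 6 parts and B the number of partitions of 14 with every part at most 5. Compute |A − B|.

Partitions of 14 into at most 6 parts: 90.
Partitions of 14 with every part at most 5: 70.
|90 − 70| = 20.

20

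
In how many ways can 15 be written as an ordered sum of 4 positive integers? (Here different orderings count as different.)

364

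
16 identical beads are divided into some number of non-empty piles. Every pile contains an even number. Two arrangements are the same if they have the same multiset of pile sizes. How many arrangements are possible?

22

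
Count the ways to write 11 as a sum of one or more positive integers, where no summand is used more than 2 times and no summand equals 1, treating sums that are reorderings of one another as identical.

11

Listing the qualifying partitions of 11:
11
9,2
8,3
7,4
7,2,2
6,5
6,3,2
5,4,2
5,3,3
4,4,3
4,3,2,2
Counting gives 11.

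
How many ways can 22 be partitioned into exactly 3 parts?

40

There are too many to list fully; the first 12 (by largest part) are:
20,1,1
19,2,1
18,3,1
18,2,2
17,4,1
17,3,2
16,5,1
16,4,2
16,3,3
15,6,1
15,5,2
15,4,3
…and 28 more, for 40 total.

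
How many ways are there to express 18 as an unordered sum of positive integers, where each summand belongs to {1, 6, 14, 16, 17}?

7

Enumerating:
17 + 1
16 + 1 + 1
14 + 1 + 1 + 1 + 1
6 + 6 + 6
6 + 6 + 1 + 1 + 1 + 1 + 1 + 1
6 + 1 + 1 + 1 + 1 + 1 + 1 + 1 + 1 + 1 + 1 + 1 + 1
1 + 1 + 1 + 1 + 1 + 1 + 1 + 1 + 1 + 1 + 1 + 1 + 1 + 1 + 1 + 1 + 1 + 1
Counting gives 7.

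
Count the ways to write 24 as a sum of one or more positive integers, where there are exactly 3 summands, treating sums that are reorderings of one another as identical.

48

A partial list (first 12 by largest part):
22+1+1
21+2+1
20+3+1
20+2+2
19+4+1
19+3+2
18+5+1
18+4+2
18+3+3
17+6+1
17+5+2
17+4+3
…and 36 more, for 48 total.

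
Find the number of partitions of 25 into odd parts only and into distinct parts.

12

The partitions of 25 that satisfy the conditions:
25
21, 3, 1
19, 5, 1
17, 7, 1
17, 5, 3
15, 9, 1
15, 7, 3
13, 11, 1
13, 9, 3
13, 7, 5
11, 9, 5
9, 7, 5, 3, 1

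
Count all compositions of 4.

8

The number of compositions of n is 2^(n−1); here 2^3 = 8.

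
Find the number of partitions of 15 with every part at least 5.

5

Listing the qualifying partitions of 15:
15
10+5
9+6
8+7
5+5+5
Counting gives 5.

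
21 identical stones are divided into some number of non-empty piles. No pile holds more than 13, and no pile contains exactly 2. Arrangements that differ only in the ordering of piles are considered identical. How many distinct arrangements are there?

Direct enumeration gives 276 partitions.

276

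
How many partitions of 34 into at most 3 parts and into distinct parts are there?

97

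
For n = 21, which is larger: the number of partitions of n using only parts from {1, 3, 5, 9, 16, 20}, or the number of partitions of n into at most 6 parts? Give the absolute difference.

294

Partitions of 21 using only parts from {1, 3, 5, 9, 16, 20}: 37.
Partitions of 21 into at most 6 parts: 331.
|37 − 331| = 294.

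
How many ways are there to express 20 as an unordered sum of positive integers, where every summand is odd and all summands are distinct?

Listing the qualifying partitions of 20:
19,1
17,3
15,5
13,7
11,9
11,5,3,1
9,7,3,1
That's 7 in total.

7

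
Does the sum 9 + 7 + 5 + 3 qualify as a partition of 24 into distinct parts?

The parts sum to 24, and the condition 'all summands are distinct' holds.

Yes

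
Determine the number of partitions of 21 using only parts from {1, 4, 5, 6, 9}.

45

There are too many to list fully; the first 12 (by largest part) are:
1,1,1,9,9
6,6,9
1,5,6,9
1,1,4,6,9
1,1,1,1,1,1,6,9
1,1,5,5,9
1,1,1,4,5,9
1,1,1,1,1,1,1,5,9
4,4,4,9
1,1,1,1,4,4,9
1,1,1,1,1,1,1,1,4,9
1,1,1,1,1,1,1,1,1,1,1,1,9
…and 33 more, for 45 total.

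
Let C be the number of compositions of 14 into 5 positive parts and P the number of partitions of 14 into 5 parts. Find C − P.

692

Compositions: C(13,4) = 715.
Unordered (partitions into 5 parts): 23.
Difference: 715 − 23 = 692.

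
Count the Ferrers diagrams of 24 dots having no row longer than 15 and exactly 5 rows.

152

Direct enumeration gives 152 partitions.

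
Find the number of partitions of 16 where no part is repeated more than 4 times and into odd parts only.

19

They are:
15,1
13,3
13,1,1,1
11,5
11,3,1,1
9,7
9,5,1,1
9,3,3,1
9,3,1,1,1,1
7,7,1,1
7,5,3,1
7,5,1,1,1,1
7,3,3,3
7,3,3,1,1,1
5,5,5,1
5,5,3,3
5,5,3,1,1,1
5,3,3,3,1,1
3,3,3,3,1,1,1,1
Counting gives 19.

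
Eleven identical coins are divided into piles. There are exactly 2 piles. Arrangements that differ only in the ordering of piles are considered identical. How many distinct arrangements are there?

5

The partitions of 11 that satisfy the conditions:
1,10
2,9
3,8
4,7
5,6
Counting gives 5.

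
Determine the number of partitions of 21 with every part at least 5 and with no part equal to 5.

9

They are:
21
15 + 6
14 + 7
13 + 8
12 + 9
11 + 10
9 + 6 + 6
8 + 7 + 6
7 + 7 + 7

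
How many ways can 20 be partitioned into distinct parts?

64

A partial list (first 12 by largest part):
20
19, 1
18, 2
17, 3
17, 2, 1
16, 4
16, 3, 1
15, 5
15, 4, 1
15, 3, 2
14, 6
14, 5, 1
…and 52 more, for 64 total.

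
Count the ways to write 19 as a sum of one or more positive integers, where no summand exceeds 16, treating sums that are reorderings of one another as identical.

Systematic enumeration (by largest part, then next-largest, …) yields 486.

486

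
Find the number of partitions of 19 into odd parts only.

There are too many to list fully; the first 12 (by largest part) are:
19
1+1+17
1+3+15
1+1+1+1+15
1+5+13
3+3+13
1+1+1+3+13
1+1+1+1+1+1+13
1+7+11
3+5+11
1+1+1+5+11
1+1+3+3+11
…and 42 more, for 54 total.

54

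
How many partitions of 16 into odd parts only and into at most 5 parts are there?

13

They are:
15+1
13+3
13+1+1+1
11+5
11+3+1+1
9+7
9+5+1+1
9+3+3+1
7+7+1+1
7+5+3+1
7+3+3+3
5+5+5+1
5+5+3+3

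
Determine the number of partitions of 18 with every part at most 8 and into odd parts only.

There are too many to list fully; the first 12 (by largest part) are:
7 + 7 + 3 + 1
7 + 7 + 1 + 1 + 1 + 1
7 + 5 + 5 + 1
7 + 5 + 3 + 3
7 + 5 + 3 + 1 + 1 + 1
7 + 5 + 1 + 1 + 1 + 1 + 1 + 1
7 + 3 + 3 + 3 + 1 + 1
7 + 3 + 3 + 1 + 1 + 1 + 1 + 1
7 + 3 + 1 + 1 + 1 + 1 + 1 + 1 + 1 + 1
7 + 1 + 1 + 1 + 1 + 1 + 1 + 1 + 1 + 1 + 1 + 1
5 + 5 + 5 + 3
5 + 5 + 5 + 1 + 1 + 1
…and 15 more, for 27 total.

27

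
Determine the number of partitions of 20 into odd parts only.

There are too many to list fully; the first 12 (by largest part) are:
1+19
3+17
1+1+1+17
5+15
1+1+3+15
1+1+1+1+1+15
7+13
1+1+5+13
1+3+3+13
1+1+1+1+3+13
1+1+1+1+1+1+1+13
9+11
…and 52 more, for 64 total.

64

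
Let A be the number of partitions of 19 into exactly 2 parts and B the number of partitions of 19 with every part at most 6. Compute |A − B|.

226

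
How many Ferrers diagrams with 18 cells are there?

385

Counting exhaustively, 385 partitions satisfy the conditions.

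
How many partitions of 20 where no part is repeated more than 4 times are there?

A full systematic count gives 409.

409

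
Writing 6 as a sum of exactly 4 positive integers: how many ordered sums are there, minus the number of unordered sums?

Ordered (compositions into 4 parts): C(5,3) = 10.
Partitions of 6 into exactly 4 parts: 2.
Difference: 10 − 2 = 8.

8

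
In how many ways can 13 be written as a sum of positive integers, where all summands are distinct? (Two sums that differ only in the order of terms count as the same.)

The partitions of 13 that satisfy the conditions:
13
12,1
11,2
10,3
10,2,1
9,4
9,3,1
8,5
8,4,1
8,3,2
7,6
7,5,1
7,4,2
7,3,2,1
6,5,2
6,4,3
6,4,2,1
5,4,3,1

18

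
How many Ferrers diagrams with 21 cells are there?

792

A full systematic count gives 792.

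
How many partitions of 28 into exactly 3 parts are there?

A partial list (first 12 by largest part):
1+1+26
1+2+25
1+3+24
2+2+24
1+4+23
2+3+23
1+5+22
2+4+22
3+3+22
1+6+21
2+5+21
3+4+21
…and 53 more, for 65 total.

65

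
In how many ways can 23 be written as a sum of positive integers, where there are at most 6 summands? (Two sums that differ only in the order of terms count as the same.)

454

Counting exhaustively, 454 partitions satisfy the conditions.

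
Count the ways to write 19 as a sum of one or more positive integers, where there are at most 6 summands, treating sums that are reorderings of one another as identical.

235

Systematic enumeration (by largest part, then next-largest, …) yields 235.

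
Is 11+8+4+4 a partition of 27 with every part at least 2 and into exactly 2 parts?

The parts sum to 27, and the condition 'there are exactly 2 summands' is violated.

No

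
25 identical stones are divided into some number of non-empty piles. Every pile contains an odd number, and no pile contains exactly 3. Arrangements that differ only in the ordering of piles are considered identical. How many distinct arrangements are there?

There are too many to list fully; the first 12 (by largest part) are:
25
23 + 1 + 1
21 + 1 + 1 + 1 + 1
19 + 5 + 1
19 + 1 + 1 + 1 + 1 + 1 + 1
17 + 7 + 1
17 + 5 + 1 + 1 + 1
17 + 1 + 1 + 1 + 1 + 1 + 1 + 1 + 1
15 + 9 + 1
15 + 7 + 1 + 1 + 1
15 + 5 + 5
15 + 5 + 1 + 1 + 1 + 1 + 1
…and 41 more, for 53 total.

53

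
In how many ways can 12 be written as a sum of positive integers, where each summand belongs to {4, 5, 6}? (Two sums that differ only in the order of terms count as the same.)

The partitions of 12 that satisfy the conditions:
6,6
4,4,4

2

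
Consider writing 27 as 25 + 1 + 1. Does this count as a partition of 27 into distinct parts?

No

The parts sum to 27, and the condition 'all summands are distinct' is violated.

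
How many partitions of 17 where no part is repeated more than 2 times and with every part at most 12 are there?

Enumerating by decreasing first part gives 98 partitions in all.

98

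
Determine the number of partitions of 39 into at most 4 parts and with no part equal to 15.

527

Enumerating by decreasing first part gives 527 partitions in all.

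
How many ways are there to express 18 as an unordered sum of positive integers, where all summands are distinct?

46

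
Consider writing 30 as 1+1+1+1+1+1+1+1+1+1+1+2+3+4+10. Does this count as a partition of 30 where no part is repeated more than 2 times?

No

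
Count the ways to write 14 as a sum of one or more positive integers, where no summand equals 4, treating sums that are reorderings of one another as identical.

93

There are 93 such partitions.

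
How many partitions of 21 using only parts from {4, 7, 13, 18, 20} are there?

2

Listing the qualifying partitions of 21:
13,4,4
7,7,7
Counting gives 2.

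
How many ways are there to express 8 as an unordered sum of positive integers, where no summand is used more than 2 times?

13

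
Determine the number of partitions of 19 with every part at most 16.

There are 486 such partitions.

486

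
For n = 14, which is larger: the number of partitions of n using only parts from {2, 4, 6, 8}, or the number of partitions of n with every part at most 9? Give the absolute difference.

Partitions of 14 using only parts from {2, 4, 6, 8}: 11.
Partitions of 14 with every part at most 9: 123.
|11 − 123| = 112.

112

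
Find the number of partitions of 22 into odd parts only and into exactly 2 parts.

6

They are:
1, 21
3, 19
5, 17
7, 15
9, 13
11, 11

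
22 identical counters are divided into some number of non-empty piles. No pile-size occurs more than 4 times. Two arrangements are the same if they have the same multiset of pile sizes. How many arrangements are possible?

A full systematic count gives 628.

628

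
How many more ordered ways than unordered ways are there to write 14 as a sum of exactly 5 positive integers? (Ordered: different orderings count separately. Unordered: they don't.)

692

Compositions: C(13,4) = 715.
Unordered (partitions into 5 parts): 23.
Difference: 715 − 23 = 692.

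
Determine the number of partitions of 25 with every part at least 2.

383

Counting exhaustively, 383 partitions satisfy the conditions.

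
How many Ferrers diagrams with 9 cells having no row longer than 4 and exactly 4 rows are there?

4

Enumerating:
1, 1, 3, 4
1, 2, 2, 4
1, 2, 3, 3
2, 2, 2, 3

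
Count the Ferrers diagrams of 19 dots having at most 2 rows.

Listing the qualifying partitions of 19:
19
18,1
17,2
16,3
15,4
14,5
13,6
12,7
11,8
10,9

10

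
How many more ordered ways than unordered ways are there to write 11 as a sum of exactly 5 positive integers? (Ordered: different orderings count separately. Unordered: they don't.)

200

Ordered (compositions into 5 parts): C(10,4) = 210.
Unordered (partitions into 5 parts): 10.
Difference: 210 − 10 = 200.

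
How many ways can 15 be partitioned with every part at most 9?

157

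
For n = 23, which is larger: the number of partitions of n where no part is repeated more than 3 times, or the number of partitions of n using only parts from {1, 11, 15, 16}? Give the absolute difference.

587

Partitions of 23 where no part is repeated more than 3 times: 592.
Partitions of 23 using only parts from {1, 11, 15, 16}: 5.
|592 − 5| = 587.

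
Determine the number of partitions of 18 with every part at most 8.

288

There are 288 such partitions.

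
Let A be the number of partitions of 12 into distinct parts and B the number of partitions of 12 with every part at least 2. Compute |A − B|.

Partitions of 12 into distinct parts: 15.
Partitions of 12 with every part at least 2: 21.
|15 − 21| = 6.

6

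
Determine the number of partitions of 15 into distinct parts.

There are too many to list fully; the first 12 (by largest part) are:
15
14 + 1
13 + 2
12 + 3
12 + 2 + 1
11 + 4
11 + 3 + 1
10 + 5
10 + 4 + 1
10 + 3 + 2
9 + 6
9 + 5 + 1
…and 15 more, for 27 total.

27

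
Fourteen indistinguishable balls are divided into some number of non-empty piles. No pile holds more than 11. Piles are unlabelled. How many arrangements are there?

Direct enumeration gives 131 partitions.

131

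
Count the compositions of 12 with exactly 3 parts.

A composition of 12 into 3 positive parts is chosen by placing 2 dividers among the 11 gaps between 12 units: C(11,2) = 55.

55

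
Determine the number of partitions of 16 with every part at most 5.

101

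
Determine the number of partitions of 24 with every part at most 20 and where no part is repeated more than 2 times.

425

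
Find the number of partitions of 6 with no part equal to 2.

6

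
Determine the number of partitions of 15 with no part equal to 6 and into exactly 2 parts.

6

Enumerating:
14,1
13,2
12,3
11,4
10,5
8,7
Counting gives 6.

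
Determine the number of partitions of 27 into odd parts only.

192

Systematic enumeration (by largest part, then next-largest, …) yields 192.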